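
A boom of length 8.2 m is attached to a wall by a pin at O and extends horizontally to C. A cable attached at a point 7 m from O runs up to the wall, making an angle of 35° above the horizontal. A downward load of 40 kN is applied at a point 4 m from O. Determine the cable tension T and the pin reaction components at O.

ΣM about O: T·sin35°·7 − 40·4 = 0 → T = 160/(7·0.573576) = 39.8502 ≈ 39.85 kN.
ΣF_x = 0: O_x − T·cos35° = 0 → O_x = 39.8502 × 0.819152 = 32.64 kN.
ΣF_y = 0: O_y + T·sin35° − 40 = 0 → O_y = 40 − 39.8502 × 0.573576 = 17.14 kN.

T = 39.85 kN, O_x = 32.64 kN, O_y = 17.14 kN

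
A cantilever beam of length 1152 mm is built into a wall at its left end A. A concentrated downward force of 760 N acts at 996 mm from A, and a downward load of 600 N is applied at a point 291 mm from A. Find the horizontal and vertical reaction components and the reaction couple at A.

A_x = 0, A_y = 1360 N, M_A = 931600 N·mm

ΣF_x = 0: A_x = 0.
ΣF_y = 0: A_y − 760 − 600 = 0 → A_y = 1360 N.
ΣM about A: M_A − 760·996 − 600·291 = 0 → M_A = 931600 N·mm.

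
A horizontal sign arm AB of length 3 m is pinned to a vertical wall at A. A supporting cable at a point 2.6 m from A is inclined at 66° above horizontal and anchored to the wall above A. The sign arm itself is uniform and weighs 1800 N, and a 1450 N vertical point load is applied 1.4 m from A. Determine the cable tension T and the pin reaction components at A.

T = 1991 N, A_x = 810.0 N, A_y = 1431 N

ΣM about A: T·sin66°·2.6 − 1800·1.5 − 1450·1.4 = 0 → T = 4730/(2.6·0.913545) = 1991.4 ≈ 1991 N.
ΣF_x = 0: A_x − T·cos66° = 0 → A_x = 1991.4 × 0.406737 = 810.0 N.
ΣF_y = 0: A_y + T·sin66° − 1800 − 1450 = 0 → A_y = 3250 − 1991.4 × 0.913545 = 1431 N.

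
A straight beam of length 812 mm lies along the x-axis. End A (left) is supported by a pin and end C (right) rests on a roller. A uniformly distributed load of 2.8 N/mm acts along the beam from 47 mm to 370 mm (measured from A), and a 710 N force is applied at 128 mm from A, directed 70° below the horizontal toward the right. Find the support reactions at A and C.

Resultant of the distributed load: 2.8 × 323 = 904.4 N at 208.5 mm from A.
Taking moments about A: C_y·812 − (2.8·323)·208.5 − 710·sin70°·128 = 0 → C_y = 273967/812 = 337.398 ≈ 337.4 N.
ΣF_y = 0: A_y + 337.398 − 2.8·323 − 710·sin70° = 0 → A_y = 1234 N.
ΣF_x = 0: A_x + 710·cos70° = 0 → A_x = -242.8 N.

A_x = -242.8 N, A_y = 1234 N, C_y = 337.4 N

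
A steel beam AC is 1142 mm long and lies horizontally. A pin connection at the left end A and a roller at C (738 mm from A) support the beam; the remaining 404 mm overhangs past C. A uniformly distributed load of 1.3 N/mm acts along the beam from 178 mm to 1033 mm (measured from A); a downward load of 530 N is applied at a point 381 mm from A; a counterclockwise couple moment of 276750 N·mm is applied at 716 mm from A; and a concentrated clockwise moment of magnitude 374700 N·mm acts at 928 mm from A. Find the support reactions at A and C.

A_x = 0, A_y = 323.2 N, C_y = 1318 N

Resultant of the distributed load: 1.3 × 855 = 1111.5 N at 605.5 mm from A.
Taking moments about A: C_y·738 − (1.3·855)·605.5 − 530·381 + 276750 − 374700 = 0 → C_y = 972893.25/738 = 1318.28 ≈ 1318 N.
ΣF_y = 0: A_y + 1318.28 − 1.3·855 − 530 = 0 → A_y = 323.2 N.
ΣF_x = 0: no horizontal applied forces, so A_x = 0.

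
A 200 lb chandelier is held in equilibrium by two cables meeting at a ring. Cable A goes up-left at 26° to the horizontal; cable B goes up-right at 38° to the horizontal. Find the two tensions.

ΣF_x = 0: −T_A·cos26° + T_B·cos38° = 0 → T_B = 1.14059·T_A.
ΣF_y = 0: T_A·sin26° + T_B·sin38° = 200.
Substitute: T_A·(0.438371 + 1.14059·0.615661) = 200 → T_A = 175.348 ≈ 175.3 lb.
Then T_B = 1.14059 × 175.348 = 200.0 lb.

T_A = 175.3 lb, T_B = 200.0 lb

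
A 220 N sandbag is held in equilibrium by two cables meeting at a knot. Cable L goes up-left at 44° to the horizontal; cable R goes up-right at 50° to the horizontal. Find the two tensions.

ΣF_x = 0: −T_L·cos44° + T_R·cos50° = 0 → T_R = 1.11909·T_L.
ΣF_y = 0: T_L·sin44° + T_R·sin50° = 220.
Substitute: T_L·(0.694658 + 1.11909·0.766044) = 220 → T_L = 141.759 ≈ 141.8 N.
Then T_R = 1.11909 × 141.759 = 158.6 N.

T_L = 141.8 N, T_R = 158.6 N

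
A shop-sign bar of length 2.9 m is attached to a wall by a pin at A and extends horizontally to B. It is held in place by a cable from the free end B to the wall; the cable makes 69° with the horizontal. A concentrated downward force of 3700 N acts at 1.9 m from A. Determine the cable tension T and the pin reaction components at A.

ΣM about A: T·sin69°·2.9 − 3700·1.9 = 0 → T = 7030/(2.9·0.93358) = 2596.6 ≈ 2597 N.
ΣF_x = 0: A_x − T·cos69° = 0 → A_x = 2596.6 × 0.358368 = 930.5 N.
ΣF_y = 0: A_y + T·sin69° − 3700 = 0 → A_y = 3700 − 2596.6 × 0.93358 = 1276 N.

T = 2597 N, A_x = 930.5 N, A_y = 1276 N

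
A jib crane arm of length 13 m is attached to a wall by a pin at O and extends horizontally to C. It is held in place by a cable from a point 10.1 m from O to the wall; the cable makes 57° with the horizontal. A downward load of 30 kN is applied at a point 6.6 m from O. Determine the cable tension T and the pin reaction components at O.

T = 23.38 kN, O_x = 12.73 kN, O_y = 10.40 kN

ΣM about O: T·sin57°·10.1 − 30·6.6 = 0 → T = 198/(10.1·0.838671) = 23.375 ≈ 23.38 kN.
ΣF_x = 0: O_x − T·cos57° = 0 → O_x = 23.375 × 0.544639 = 12.73 kN.
ΣF_y = 0: O_y + T·sin57° − 30 = 0 → O_y = 30 − 23.375 × 0.838671 = 10.40 kN.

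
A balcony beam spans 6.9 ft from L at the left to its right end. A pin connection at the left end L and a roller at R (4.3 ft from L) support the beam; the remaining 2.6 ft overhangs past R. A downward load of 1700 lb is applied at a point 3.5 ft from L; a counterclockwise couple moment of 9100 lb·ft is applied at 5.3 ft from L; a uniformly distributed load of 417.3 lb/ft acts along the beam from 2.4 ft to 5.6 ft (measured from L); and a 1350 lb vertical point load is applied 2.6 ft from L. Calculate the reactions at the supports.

L_x = 0, L_y = 3059 lb, R_y = 1326 lb

Resultant of the distributed load: 417.3 × 3.2 = 1335.36 lb at 4 ft from L.
Taking moments about L: R_y·4.3 − 1700·3.5 + 9100 − (417.3·3.2)·4 − 1350·2.6 = 0 → R_y = 5701.44/4.3 = 1325.92 ≈ 1326 lb.
ΣF_y = 0: L_y + 1325.92 − 1700 − 417.3·3.2 − 1350 = 0 → L_y = 3059 lb.
ΣF_x = 0: no horizontal applied forces, so L_x = 0.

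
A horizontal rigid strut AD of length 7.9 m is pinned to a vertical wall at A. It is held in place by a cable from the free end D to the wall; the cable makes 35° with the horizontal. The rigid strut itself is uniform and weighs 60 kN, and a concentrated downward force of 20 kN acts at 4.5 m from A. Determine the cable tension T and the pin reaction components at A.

ΣM about A: T·sin35°·7.9 − 60·3.95 − 20·4.5 = 0 → T = 327/(7.9·0.573576) = 72.1655 ≈ 72.17 kN.
ΣF_x = 0: A_x − T·cos35° = 0 → A_x = 72.1655 × 0.819152 = 59.11 kN.
ΣF_y = 0: A_y + T·sin35° − 60 − 20 = 0 → A_y = 80 − 72.1655 × 0.573576 = 38.61 kN.

T = 72.17 kN, A_x = 59.11 kN, A_y = 38.61 kN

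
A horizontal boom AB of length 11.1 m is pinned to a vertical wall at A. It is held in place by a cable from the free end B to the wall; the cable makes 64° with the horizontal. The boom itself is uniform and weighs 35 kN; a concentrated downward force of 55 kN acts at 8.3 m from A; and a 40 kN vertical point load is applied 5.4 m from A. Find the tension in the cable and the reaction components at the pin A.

T = 86.88 kN, A_x = 38.08 kN, A_y = 51.91 kN

ΣM about A: T·sin64°·11.1 − 35·5.55 − 55·8.3 − 40·5.4 = 0 → T = 866.75/(11.1·0.898794) = 86.8782 ≈ 86.88 kN.
ΣF_x = 0: A_x − T·cos64° = 0 → A_x = 86.8782 × 0.438371 = 38.08 kN.
ΣF_y = 0: A_y + T·sin64° − 35 − 55 − 40 = 0 → A_y = 130 − 86.8782 × 0.898794 = 51.91 kN.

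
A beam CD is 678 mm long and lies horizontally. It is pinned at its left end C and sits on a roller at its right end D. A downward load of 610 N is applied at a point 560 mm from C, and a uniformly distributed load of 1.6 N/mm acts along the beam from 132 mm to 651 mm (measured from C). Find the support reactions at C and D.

C_x = 0, C_y = 457.1 N, D_y = 983.3 N

Resultant of the distributed load: 1.6 × 519 = 830.4 N at 391.5 mm from C.
ΣM about C: D_y·678 − 610·560 − (1.6·519)·391.5 = 0 → D_y = 666701.6/678 = 983.336 ≈ 983.3 N.
ΣF_y = 0: C_y + 983.336 − 610 − 1.6·519 = 0 → C_y = 457.1 N.
ΣF_x = 0: no horizontal applied forces, so C_x = 0.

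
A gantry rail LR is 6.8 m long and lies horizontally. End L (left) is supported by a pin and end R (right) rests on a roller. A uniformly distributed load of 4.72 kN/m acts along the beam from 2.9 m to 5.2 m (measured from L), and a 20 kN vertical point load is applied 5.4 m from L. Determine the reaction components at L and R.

L_x = 0, L_y = 8.508 kN, R_y = 22.35 kN

Resultant of the distributed load: 4.72 × 2.3 = 10.856 kN at 4.05 m from L.
Moments about L: R_y·6.8 − (4.72·2.3)·4.05 − 20·5.4 = 0 → R_y = 151.9668/6.8 = 22.3481 ≈ 22.35 kN.
ΣF_y = 0: L_y + 22.3481 − 4.72·2.3 − 20 = 0 → L_y = 8.508 kN.
ΣF_x = 0: no horizontal applied forces, so L_x = 0.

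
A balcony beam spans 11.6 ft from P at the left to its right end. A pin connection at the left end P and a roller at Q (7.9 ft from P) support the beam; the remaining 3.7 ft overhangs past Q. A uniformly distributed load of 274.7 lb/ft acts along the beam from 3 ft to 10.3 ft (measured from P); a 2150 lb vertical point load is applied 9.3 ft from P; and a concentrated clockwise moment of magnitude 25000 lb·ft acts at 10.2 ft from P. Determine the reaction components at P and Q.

Resultant of the distributed load: 274.7 × 7.3 = 2005.31 lb at 6.65 ft from P.
ΣM about P: Q_y·7.9 − (274.7·7.3)·6.65 − 2150·9.3 − 25000 = 0 → Q_y = 58330.3115/7.9 = 7383.58 ≈ 7384 lb.
ΣF_y = 0: P_y + 7383.58 − 274.7·7.3 − 2150 = 0 → P_y = -3228 lb.
ΣF_x = 0: no horizontal applied forces, so P_x = 0.

P_x = 0, P_y = -3228 lb, Q_y = 7384 lb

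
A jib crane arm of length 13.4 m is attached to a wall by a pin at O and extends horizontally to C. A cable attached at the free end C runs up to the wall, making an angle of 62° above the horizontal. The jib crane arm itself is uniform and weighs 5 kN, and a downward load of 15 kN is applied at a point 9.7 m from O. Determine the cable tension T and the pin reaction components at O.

ΣM about O: T·sin62°·13.4 − 5·6.7 − 15·9.7 = 0 → T = 179/(13.4·0.882948) = 15.1291 ≈ 15.13 kN.
ΣF_x = 0: O_x − T·cos62° = 0 → O_x = 15.1291 × 0.469472 = 7.103 kN.
ΣF_y = 0: O_y + T·sin62° − 5 − 15 = 0 → O_y = 20 − 15.1291 × 0.882948 = 6.642 kN.

T = 15.13 kN, O_x = 7.103 kN, O_y = 6.642 kN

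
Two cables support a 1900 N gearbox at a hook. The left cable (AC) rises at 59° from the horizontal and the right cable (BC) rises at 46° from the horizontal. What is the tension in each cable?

T_AC = 1366 N, T_BC = 1013 N

ΣF_x = 0: −T_AC·cos59° + T_BC·cos46° = 0 → T_BC = 0.741426·T_AC.
ΣF_y = 0: T_AC·sin59° + T_BC·sin46° = 1900.
Substitute: T_AC·(0.857167 + 0.741426·0.71934) = 1900 → T_AC = 1366.41 ≈ 1366 N.
Then T_BC = 0.741426 × 1366.41 = 1013 N.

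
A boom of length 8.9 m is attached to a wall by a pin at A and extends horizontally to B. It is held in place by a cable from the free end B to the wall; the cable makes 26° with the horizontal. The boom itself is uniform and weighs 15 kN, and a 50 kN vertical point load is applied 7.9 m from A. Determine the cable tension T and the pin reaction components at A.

T = 118.4 kN, A_x = 106.4 kN, A_y = 13.12 kN

ΣM about A: T·sin26°·8.9 − 15·4.45 − 50·7.9 = 0 → T = 461.75/(8.9·0.438371) = 118.352 ≈ 118.4 kN.
ΣF_x = 0: A_x − T·cos26° = 0 → A_x = 118.352 × 0.898794 = 106.4 kN.
ΣF_y = 0: A_y + T·sin26° − 15 − 50 = 0 → A_y = 65 − 118.352 × 0.438371 = 13.12 kN.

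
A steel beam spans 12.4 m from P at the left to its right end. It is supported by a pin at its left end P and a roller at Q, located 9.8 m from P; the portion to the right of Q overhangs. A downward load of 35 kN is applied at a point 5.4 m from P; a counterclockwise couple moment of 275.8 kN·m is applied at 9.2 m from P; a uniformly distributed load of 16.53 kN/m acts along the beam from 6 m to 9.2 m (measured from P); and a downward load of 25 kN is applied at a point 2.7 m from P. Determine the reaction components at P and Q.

P_x = 0, P_y = 73.84 kN, Q_y = 39.05 kN

Resultant of the distributed load: 16.53 × 3.2 = 52.896 kN at 7.6 m from P.
Moments about P: Q_y·9.8 − 35·5.4 + 275.8 − (16.53·3.2)·7.6 − 25·2.7 = 0 → Q_y = 382.7096/9.8 = 39.052 ≈ 39.05 kN.
ΣF_y = 0: P_y + 39.052 − 35 − 16.53·3.2 − 25 = 0 → P_y = 73.84 kN.
ΣF_x = 0: no horizontal applied forces, so P_x = 0.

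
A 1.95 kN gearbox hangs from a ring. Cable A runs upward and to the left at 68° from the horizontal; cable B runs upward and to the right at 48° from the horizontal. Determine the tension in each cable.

ΣF_x = 0: −T_A·cos68° + T_B·cos48° = 0 → T_B = 0.559841·T_A.
ΣF_y = 0: T_A·sin68° + T_B·sin48° = 1.95.
Substitute: T_A·(0.927184 + 0.559841·0.743145) = 1.95 → T_A = 1.45173 ≈ 1.452 kN.
Then T_B = 0.559841 × 1.45173 = 0.8127 kN.

T_A = 1.452 kN, T_B = 0.8127 kN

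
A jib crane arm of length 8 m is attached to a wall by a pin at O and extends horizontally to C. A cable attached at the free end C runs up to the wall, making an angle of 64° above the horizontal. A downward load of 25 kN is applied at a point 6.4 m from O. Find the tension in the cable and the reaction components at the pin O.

T = 22.25 kN, O_x = 9.755 kN, O_y = 5.000 kN

ΣM about O: T·sin64°·8 − 25·6.4 = 0 → T = 160/(8·0.898794) = 22.252 ≈ 22.25 kN.
ΣF_x = 0: O_x − T·cos64° = 0 → O_x = 22.252 × 0.438371 = 9.755 kN.
ΣF_y = 0: O_y + T·sin64° − 25 = 0 → O_y = 25 − 22.252 × 0.898794 = 5.000 kN.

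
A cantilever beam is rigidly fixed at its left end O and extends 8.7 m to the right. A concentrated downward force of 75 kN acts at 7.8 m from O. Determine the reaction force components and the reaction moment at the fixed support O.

O_x = 0, O_y = 75.00 kN, M_O = 585.0 kN·m

ΣF_x = 0: O_x = 0.
ΣF_y = 0: O_y − 75 = 0 → O_y = 75.00 kN.
ΣM about O: M_O − 75·7.8 = 0 → M_O = 585.0 kN·m.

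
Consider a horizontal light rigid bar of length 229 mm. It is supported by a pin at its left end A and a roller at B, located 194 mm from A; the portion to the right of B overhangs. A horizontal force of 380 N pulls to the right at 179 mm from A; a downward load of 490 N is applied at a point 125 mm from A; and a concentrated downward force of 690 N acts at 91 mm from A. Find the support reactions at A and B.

A_x = -380.0 N, A_y = 540.6 N, B_y = 639.4 N

Taking moments about A: B_y·194 − 490·125 − 690·91 = 0 → B_y = 124040/194 = 639.381 ≈ 639.4 N.
ΣF_y = 0: A_y + 639.381 − 490 − 690 = 0 → A_y = 540.6 N.
ΣF_x = 0: A_x + 380 = 0 → A_x = -380.0 N.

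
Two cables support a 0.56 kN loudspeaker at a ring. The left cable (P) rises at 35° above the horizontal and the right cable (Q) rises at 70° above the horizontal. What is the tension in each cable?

ΣF_x = 0: −T_P·cos35° + T_Q·cos70° = 0 → T_Q = 2.39504·T_P.
ΣF_y = 0: T_P·sin35° + T_Q·sin70° = 0.56.
Substitute: T_P·(0.573576 + 2.39504·0.939693) = 0.56 → T_P = 0.198288 ≈ 0.1983 kN.
Then T_Q = 2.39504 × 0.198288 = 0.4749 kN.

T_P = 0.1983 kN, T_Q = 0.4749 kN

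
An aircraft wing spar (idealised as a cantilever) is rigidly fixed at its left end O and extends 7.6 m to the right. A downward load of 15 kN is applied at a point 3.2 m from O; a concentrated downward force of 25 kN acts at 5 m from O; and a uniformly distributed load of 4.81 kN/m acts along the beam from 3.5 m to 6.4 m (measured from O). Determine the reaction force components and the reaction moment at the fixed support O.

Resultant of the distributed load: 4.81 × 2.9 = 13.949 kN at 4.95 m from O.
ΣF_x = 0: O_x = 0.
ΣF_y = 0: O_y − 15 − 25 − 4.81·2.9 = 0 → O_y = 53.95 kN.
ΣM about O: M_O − 15·3.2 − 25·5 − (4.81·2.9)·4.95 = 0 → M_O = 242.0 kN·m.

O_x = 0, O_y = 53.95 kN, M_O = 242.0 kN·m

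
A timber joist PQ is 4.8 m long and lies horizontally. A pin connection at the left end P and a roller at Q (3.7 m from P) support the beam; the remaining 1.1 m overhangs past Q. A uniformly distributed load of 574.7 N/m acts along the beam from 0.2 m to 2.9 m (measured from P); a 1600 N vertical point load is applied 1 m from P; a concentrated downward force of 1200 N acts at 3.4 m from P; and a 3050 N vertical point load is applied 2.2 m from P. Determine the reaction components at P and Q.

Resultant of the distributed load: 574.7 × 2.7 = 1551.69 N at 1.55 m from P.
Moments about P: Q_y·3.7 − (574.7·2.7)·1.55 − 1600·1 − 1200·3.4 − 3050·2.2 = 0 → Q_y = 14795.1195/3.7 = 3998.68 ≈ 3999 N.
ΣF_y = 0: P_y + 3998.68 − 574.7·2.7 − 1600 − 1200 − 3050 = 0 → P_y = 3403 N.
ΣF_x = 0: no horizontal applied forces, so P_x = 0.

P_x = 0, P_y = 3403 N, Q_y = 3999 N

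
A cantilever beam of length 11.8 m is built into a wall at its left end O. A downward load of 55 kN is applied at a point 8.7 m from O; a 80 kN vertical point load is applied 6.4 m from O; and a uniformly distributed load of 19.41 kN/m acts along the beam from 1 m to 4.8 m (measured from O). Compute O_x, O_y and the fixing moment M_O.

O_x = 0, O_y = 208.8 kN, M_O = 1204 kN·m

Resultant of the distributed load: 19.41 × 3.8 = 73.758 kN at 2.9 m from O.
ΣF_x = 0: O_x = 0.
ΣF_y = 0: O_y − 55 − 80 − 19.41·3.8 = 0 → O_y = 208.8 kN.
ΣM about O: M_O − 55·8.7 − 80·6.4 − (19.41·3.8)·2.9 = 0 → M_O = 1204 kN·m.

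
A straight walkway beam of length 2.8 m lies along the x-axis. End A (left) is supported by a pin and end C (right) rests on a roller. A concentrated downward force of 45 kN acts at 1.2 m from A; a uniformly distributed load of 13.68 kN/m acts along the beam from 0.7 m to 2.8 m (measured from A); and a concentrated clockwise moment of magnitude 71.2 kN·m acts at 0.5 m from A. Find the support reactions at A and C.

A_x = 0, A_y = 11.06 kN, C_y = 62.67 kN

Resultant of the distributed load: 13.68 × 2.1 = 28.728 kN at 1.75 m from A.
ΣM about A: C_y·2.8 − 45·1.2 − (13.68·2.1)·1.75 − 71.2 = 0 → C_y = 175.474/2.8 = 62.6693 ≈ 62.67 kN.
ΣF_y = 0: A_y + 62.6693 − 45 − 13.68·2.1 = 0 → A_y = 11.06 kN.
ΣF_x = 0: no horizontal applied forces, so A_x = 0.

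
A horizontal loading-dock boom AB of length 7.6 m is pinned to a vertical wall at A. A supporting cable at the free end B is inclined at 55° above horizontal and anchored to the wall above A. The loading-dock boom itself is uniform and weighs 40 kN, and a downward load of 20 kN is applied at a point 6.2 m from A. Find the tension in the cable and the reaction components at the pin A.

T = 44.33 kN, A_x = 25.43 kN, A_y = 23.68 kN

ΣM about A: T·sin55°·7.6 − 40·3.8 − 20·6.2 = 0 → T = 276/(7.6·0.819152) = 44.3334 ≈ 44.33 kN.
ΣF_x = 0: A_x − T·cos55° = 0 → A_x = 44.3334 × 0.573576 = 25.43 kN.
ΣF_y = 0: A_y + T·sin55° − 40 − 20 = 0 → A_y = 60 − 44.3334 × 0.819152 = 23.68 kN.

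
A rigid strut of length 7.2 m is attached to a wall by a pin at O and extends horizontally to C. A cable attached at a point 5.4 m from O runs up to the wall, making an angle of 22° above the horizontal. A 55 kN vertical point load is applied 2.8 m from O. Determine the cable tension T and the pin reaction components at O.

T = 76.13 kN, O_x = 70.59 kN, O_y = 26.48 kN

ΣM about O: T·sin22°·5.4 − 55·2.8 = 0 → T = 154/(5.4·0.374607) = 76.1292 ≈ 76.13 kN.
ΣF_x = 0: O_x − T·cos22° = 0 → O_x = 76.1292 × 0.927184 = 70.59 kN.
ΣF_y = 0: O_y + T·sin22° − 55 = 0 → O_y = 55 − 76.1292 × 0.374607 = 26.48 kN.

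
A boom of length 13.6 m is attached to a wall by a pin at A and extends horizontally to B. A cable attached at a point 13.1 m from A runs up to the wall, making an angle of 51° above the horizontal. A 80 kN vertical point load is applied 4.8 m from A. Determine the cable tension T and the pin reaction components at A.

ΣM about A: T·sin51°·13.1 − 80·4.8 = 0 → T = 384/(13.1·0.777146) = 37.7188 ≈ 37.72 kN.
ΣF_x = 0: A_x − T·cos51° = 0 → A_x = 37.7188 × 0.62932 = 23.74 kN.
ΣF_y = 0: A_y + T·sin51° − 80 = 0 → A_y = 80 − 37.7188 × 0.777146 = 50.69 kN.

T = 37.72 kN, A_x = 23.74 kN, A_y = 50.69 kN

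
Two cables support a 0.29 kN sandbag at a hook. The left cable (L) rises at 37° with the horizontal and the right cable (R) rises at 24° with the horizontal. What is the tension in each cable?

ΣF_x = 0: −T_L·cos37° + T_R·cos24° = 0 → T_R = 0.874215·T_L.
ΣF_y = 0: T_L·sin37° + T_R·sin24° = 0.29.
Substitute: T_L·(0.601815 + 0.874215·0.406737) = 0.29 → T_L = 0.302907 ≈ 0.3029 kN.
Then T_R = 0.874215 × 0.302907 = 0.2648 kN.

T_L = 0.3029 kN, T_R = 0.2648 kN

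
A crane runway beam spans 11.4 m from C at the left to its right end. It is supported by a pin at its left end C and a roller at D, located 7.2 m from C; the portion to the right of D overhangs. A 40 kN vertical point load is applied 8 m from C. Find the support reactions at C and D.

C_x = 0, C_y = -4.444 kN, D_y = 44.44 kN

ΣM about C: D_y·7.2 − 40·8 = 0 → D_y = 320/7.2 = 44.4444 ≈ 44.44 kN.
ΣF_y = 0: C_y + 44.4444 − 40 = 0 → C_y = -4.444 kN.
ΣF_x = 0: no horizontal applied forces, so C_x = 0.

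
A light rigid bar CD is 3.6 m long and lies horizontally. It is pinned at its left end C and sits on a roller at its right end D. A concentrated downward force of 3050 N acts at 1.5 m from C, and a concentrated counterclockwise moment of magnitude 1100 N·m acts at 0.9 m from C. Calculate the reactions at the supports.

C_x = 0, C_y = 2085 N, D_y = 965.3 N

Taking moments about C: D_y·3.6 − 3050·1.5 + 1100 = 0 → D_y = 3475/3.6 = 965.278 ≈ 965.3 N.
ΣF_y = 0: C_y + 965.278 − 3050 = 0 → C_y = 2085 N.
ΣF_x = 0: no horizontal applied forces, so C_x = 0.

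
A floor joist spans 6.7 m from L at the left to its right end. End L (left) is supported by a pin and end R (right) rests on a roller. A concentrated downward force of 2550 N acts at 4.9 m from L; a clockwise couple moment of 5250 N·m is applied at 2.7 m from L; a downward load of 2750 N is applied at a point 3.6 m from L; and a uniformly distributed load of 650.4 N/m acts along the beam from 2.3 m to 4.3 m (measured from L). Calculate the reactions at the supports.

Resultant of the distributed load: 650.4 × 2 = 1300.8 N at 3.3 m from L.
Taking moments about L: R_y·6.7 − 2550·4.9 − 5250 − 2750·3.6 − (650.4·2)·3.3 = 0 → R_y = 31937.64/6.7 = 4766.81 ≈ 4767 N.
ΣF_y = 0: L_y + 4766.81 − 2550 − 2750 − 650.4·2 = 0 → L_y = 1834 N.
ΣF_x = 0: no horizontal applied forces, so L_x = 0.

L_x = 0, L_y = 1834 N, R_y = 4767 N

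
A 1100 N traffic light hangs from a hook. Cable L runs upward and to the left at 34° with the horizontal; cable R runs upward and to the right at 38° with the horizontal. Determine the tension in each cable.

ΣF_x = 0: −T_L·cos34° + T_R·cos38° = 0 → T_R = 1.05206·T_L.
ΣF_y = 0: T_L·sin34° + T_R·sin38° = 1100.
Substitute: T_L·(0.559193 + 1.05206·0.615661) = 1100 → T_L = 911.422 ≈ 911.4 N.
Then T_R = 1.05206 × 911.422 = 958.9 N.

T_L = 911.4 N, T_R = 958.9 N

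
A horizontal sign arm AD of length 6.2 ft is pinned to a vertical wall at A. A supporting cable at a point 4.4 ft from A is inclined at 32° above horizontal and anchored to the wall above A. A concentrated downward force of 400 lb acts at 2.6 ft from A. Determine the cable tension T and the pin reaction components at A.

ΣM about A: T·sin32°·4.4 − 400·2.6 = 0 → T = 1040/(4.4·0.529919) = 446.037 ≈ 446.0 lb.
ΣF_x = 0: A_x − T·cos32° = 0 → A_x = 446.037 × 0.848048 = 378.3 lb.
ΣF_y = 0: A_y + T·sin32° − 400 = 0 → A_y = 400 − 446.037 × 0.529919 = 163.6 lb.

T = 446.0 lb, A_x = 378.3 lb, A_y = 163.6 lb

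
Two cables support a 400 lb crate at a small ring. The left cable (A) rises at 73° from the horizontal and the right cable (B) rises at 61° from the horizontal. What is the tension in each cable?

T_A = 269.6 lb, T_B = 162.6 lb

ΣF_x = 0: −T_A·cos73° + T_B·cos61° = 0 → T_B = 0.603065·T_A.
ΣF_y = 0: T_A·sin73° + T_B·sin61° = 400.
Substitute: T_A·(0.956305 + 0.603065·0.87462) = 400 → T_A = 269.586 ≈ 269.6 lb.
Then T_B = 0.603065 × 269.586 = 162.6 lb.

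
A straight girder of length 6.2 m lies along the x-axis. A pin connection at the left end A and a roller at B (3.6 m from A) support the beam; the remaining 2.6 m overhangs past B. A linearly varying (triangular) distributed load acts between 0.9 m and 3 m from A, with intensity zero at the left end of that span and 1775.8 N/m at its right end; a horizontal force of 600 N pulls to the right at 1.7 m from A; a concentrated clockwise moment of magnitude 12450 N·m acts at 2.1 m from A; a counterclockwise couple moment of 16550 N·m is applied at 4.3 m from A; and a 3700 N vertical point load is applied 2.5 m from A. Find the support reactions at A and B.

A_x = -600.0 N, A_y = 2943 N, B_y = 2622 N

Resultant of the triangular load: ½ × 1775.8 × 2.1 = 1864.59 N, acting at 2.3 m from A (one-third of the span from the peak).
Moments about A: B_y·3.6 − (½·1775.8·2.1)·2.3 − 12450 + 16550 − 3700·2.5 = 0 → B_y = 9438.557/3.6 = 2621.82 ≈ 2622 N.
ΣF_y = 0: A_y + 2621.82 − ½·1775.8·2.1 − 3700 = 0 → A_y = 2943 N.
ΣF_x = 0: A_x + 600 = 0 → A_x = -600.0 N.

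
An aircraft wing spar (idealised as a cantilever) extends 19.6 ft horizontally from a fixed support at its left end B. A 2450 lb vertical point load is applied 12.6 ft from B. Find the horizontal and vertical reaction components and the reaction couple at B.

B_x = 0, B_y = 2450 lb, M_B = 30870 lb·ft

ΣF_x = 0: B_x = 0.
ΣF_y = 0: B_y − 2450 = 0 → B_y = 2450 lb.
ΣM about B: M_B − 2450·12.6 = 0 → M_B = 30870 lb·ft.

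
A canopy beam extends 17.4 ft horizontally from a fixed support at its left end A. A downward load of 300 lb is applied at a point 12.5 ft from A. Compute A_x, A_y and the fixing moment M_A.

A_x = 0, A_y = 300.0 lb, M_A = 3750 lb·ft

ΣF_x = 0: A_x = 0.
ΣF_y = 0: A_y − 300 = 0 → A_y = 300.0 lb.
ΣM about A: M_A − 300·12.5 = 0 → M_A = 3750 lb·ft.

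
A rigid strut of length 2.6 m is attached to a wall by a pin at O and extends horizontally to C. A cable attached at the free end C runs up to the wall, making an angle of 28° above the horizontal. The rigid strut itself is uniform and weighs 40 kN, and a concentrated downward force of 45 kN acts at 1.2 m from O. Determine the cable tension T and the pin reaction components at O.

ΣM about O: T·sin28°·2.6 − 40·1.3 − 45·1.2 = 0 → T = 106/(2.6·0.469472) = 86.8406 ≈ 86.84 kN.
ΣF_x = 0: O_x − T·cos28° = 0 → O_x = 86.8406 × 0.882948 = 76.68 kN.
ΣF_y = 0: O_y + T·sin28° − 40 − 45 = 0 → O_y = 85 − 86.8406 × 0.469472 = 44.23 kN.

T = 86.84 kN, O_x = 76.68 kN, O_y = 44.23 kN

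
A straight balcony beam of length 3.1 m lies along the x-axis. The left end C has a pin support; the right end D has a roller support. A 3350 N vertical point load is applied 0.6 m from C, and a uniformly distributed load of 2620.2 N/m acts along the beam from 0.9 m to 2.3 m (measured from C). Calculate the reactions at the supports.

C_x = 0, C_y = 4477 N, D_y = 2542 N

Resultant of the distributed load: 2620.2 × 1.4 = 3668.28 N at 1.6 m from C.
Moments about C: D_y·3.1 − 3350·0.6 − (2620.2·1.4)·1.6 = 0 → D_y = 7879.248/3.1 = 2541.69 ≈ 2542 N.
ΣF_y = 0: C_y + 2541.69 − 3350 − 2620.2·1.4 = 0 → C_y = 4477 N.
ΣF_x = 0: no horizontal applied forces, so C_x = 0.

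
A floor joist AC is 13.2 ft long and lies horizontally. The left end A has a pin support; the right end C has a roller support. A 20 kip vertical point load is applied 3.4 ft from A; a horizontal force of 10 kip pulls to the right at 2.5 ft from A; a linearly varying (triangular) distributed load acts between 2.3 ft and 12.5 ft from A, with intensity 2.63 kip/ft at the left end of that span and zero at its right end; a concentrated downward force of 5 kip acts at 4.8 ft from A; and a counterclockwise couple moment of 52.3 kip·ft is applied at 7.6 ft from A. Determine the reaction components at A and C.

A_x = -10.00 kip, A_y = 29.61 kip, C_y = 8.800 kip

Resultant of the triangular load: ½ × 2.63 × 10.2 = 13.413 kip, acting at 5.7 ft from A (one-third of the span from the peak).
ΣM about A: C_y·13.2 − 20·3.4 − (½·2.63·10.2)·5.7 − 5·4.8 + 52.3 = 0 → C_y = 116.1541/13.2 = 8.79955 ≈ 8.800 kip.
ΣF_y = 0: A_y + 8.79955 − 20 − ½·2.63·10.2 − 5 = 0 → A_y = 29.61 kip.
ΣF_x = 0: A_x + 10 = 0 → A_x = -10.00 kip.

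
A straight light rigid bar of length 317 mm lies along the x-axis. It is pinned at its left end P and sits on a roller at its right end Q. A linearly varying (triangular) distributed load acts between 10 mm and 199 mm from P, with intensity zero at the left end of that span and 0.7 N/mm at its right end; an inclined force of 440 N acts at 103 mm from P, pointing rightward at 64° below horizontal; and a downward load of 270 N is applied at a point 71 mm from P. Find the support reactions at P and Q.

P_x = -192.9 N, P_y = 514.3 N, Q_y = 217.3 N

Resultant of the triangular load: ½ × 0.7 × 189 = 66.15 N, acting at 136 mm from P (one-third of the span from the peak).
ΣM about P: Q_y·317 − (½·0.7·189)·136 − 440·sin64°·103 − 270·71 = 0 → Q_y = 68899.7/317 = 217.349 ≈ 217.3 N.
ΣF_y = 0: P_y + 217.349 − ½·0.7·189 − 440·sin64° − 270 = 0 → P_y = 514.3 N.
ΣF_x = 0: P_x + 440·cos64° = 0 → P_x = -192.9 N.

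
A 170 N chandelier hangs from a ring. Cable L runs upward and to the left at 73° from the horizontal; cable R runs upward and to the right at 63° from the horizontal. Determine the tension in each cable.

ΣF_x = 0: −T_L·cos73° + T_R·cos63° = 0 → T_R = 0.644004·T_L.
ΣF_y = 0: T_L·sin73° + T_R·sin63° = 170.
Substitute: T_L·(0.956305 + 0.644004·0.891007) = 170 → T_L = 111.103 ≈ 111.1 N.
Then T_R = 0.644004 × 111.103 = 71.55 N.

T_L = 111.1 N, T_R = 71.55 N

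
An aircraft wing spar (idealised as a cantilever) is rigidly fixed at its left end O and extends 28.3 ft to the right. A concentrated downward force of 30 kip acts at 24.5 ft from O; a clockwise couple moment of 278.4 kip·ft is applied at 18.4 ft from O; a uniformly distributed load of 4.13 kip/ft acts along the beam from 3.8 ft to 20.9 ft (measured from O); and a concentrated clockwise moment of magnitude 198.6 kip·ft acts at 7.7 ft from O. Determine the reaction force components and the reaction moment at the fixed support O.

Resultant of the distributed load: 4.13 × 17.1 = 70.623 kip at 12.35 ft from O.
ΣF_x = 0: O_x = 0.
ΣF_y = 0: O_y − 30 − 4.13·17.1 = 0 → O_y = 100.6 kip.
ΣM about O: M_O − 30·24.5 − 278.4 − (4.13·17.1)·12.35 − 198.6 = 0 → M_O = 2084 kip·ft.

O_x = 0, O_y = 100.6 kip, M_O = 2084 kip·ft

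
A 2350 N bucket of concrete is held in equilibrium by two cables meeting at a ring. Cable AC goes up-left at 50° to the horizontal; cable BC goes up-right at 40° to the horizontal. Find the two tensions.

T_AC = 1800 N, T_BC = 1511 N

ΣF_x = 0: −T_AC·cos50° + T_BC·cos40° = 0 → T_BC = 0.8391·T_AC.
ΣF_y = 0: T_AC·sin50° + T_BC·sin40° = 2350.
Substitute: T_AC·(0.766044 + 0.8391·0.642788) = 2350 → T_AC = 1800.2 ≈ 1800 N.
Then T_BC = 0.8391 × 1800.2 = 1511 N.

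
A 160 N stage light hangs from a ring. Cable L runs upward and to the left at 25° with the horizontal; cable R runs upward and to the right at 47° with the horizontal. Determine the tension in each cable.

ΣF_x = 0: −T_L·cos25° + T_R·cos47° = 0 → T_R = 1.3289·T_L.
ΣF_y = 0: T_L·sin25° + T_R·sin47° = 160.
Substitute: T_L·(0.422618 + 1.3289·0.731354) = 160 → T_L = 114.735 ≈ 114.7 N.
Then T_R = 1.3289 × 114.735 = 152.5 N.

T_L = 114.7 N, T_R = 152.5 N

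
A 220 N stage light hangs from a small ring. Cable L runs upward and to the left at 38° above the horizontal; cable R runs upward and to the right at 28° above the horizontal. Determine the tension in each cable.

T_L = 212.6 N, T_R = 189.8 N

ΣF_x = 0: −T_L·cos38° + T_R·cos28° = 0 → T_R = 0.892477·T_L.
ΣF_y = 0: T_L·sin38° + T_R·sin28° = 220.
Substitute: T_L·(0.615661 + 0.892477·0.469472) = 220 → T_L = 212.631 ≈ 212.6 N.
Then T_R = 0.892477 × 212.631 = 189.8 N.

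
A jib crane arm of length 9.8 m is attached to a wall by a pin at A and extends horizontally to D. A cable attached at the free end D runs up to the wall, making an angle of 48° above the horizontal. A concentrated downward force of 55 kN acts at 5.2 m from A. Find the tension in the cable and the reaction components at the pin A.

T = 39.27 kN, A_x = 26.28 kN, A_y = 25.82 kN

ΣM about A: T·sin48°·9.8 − 55·5.2 = 0 → T = 286/(9.8·0.743145) = 39.2705 ≈ 39.27 kN.
ΣF_x = 0: A_x − T·cos48° = 0 → A_x = 39.2705 × 0.669131 = 26.28 kN.
ΣF_y = 0: A_y + T·sin48° − 55 = 0 → A_y = 55 − 39.2705 × 0.743145 = 25.82 kN.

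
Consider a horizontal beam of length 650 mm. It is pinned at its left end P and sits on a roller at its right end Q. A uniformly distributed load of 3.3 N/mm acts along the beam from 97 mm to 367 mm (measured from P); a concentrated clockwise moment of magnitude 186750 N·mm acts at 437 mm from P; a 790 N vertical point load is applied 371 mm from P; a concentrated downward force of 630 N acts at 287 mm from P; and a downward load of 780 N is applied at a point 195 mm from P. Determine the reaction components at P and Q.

P_x = 0, P_y = 1523 N, Q_y = 1568 N

Resultant of the distributed load: 3.3 × 270 = 891 N at 232 mm from P.
Taking moments about P: Q_y·650 − (3.3·270)·232 − 186750 − 790·371 − 630·287 − 780·195 = 0 → Q_y = 1019462/650 = 1568.4 ≈ 1568 N.
ΣF_y = 0: P_y + 1568.4 − 3.3·270 − 790 − 630 − 780 = 0 → P_y = 1523 N.
ΣF_x = 0: no horizontal applied forces, so P_x = 0.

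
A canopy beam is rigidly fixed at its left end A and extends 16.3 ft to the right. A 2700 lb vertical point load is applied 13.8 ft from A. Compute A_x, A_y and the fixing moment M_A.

A_x = 0, A_y = 2700 lb, M_A = 37260 lb·ft

ΣF_x = 0: A_x = 0.
ΣF_y = 0: A_y − 2700 = 0 → A_y = 2700 lb.
ΣM about A: M_A − 2700·13.8 = 0 → M_A = 37260 lb·ft.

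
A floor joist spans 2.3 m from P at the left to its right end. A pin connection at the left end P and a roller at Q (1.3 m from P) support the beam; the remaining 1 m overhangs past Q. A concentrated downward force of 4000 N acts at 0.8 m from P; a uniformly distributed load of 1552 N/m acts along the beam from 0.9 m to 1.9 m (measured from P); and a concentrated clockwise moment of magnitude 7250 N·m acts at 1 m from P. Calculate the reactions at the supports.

Resultant of the distributed load: 1552 × 1 = 1552 N at 1.4 m from P.
Moments about P: Q_y·1.3 − 4000·0.8 − (1552·1)·1.4 − 7250 = 0 → Q_y = 12622.8/1.3 = 9709.85 ≈ 9710 N.
ΣF_y = 0: P_y + 9709.85 − 4000 − 1552·1 = 0 → P_y = -4158 N.
ΣF_x = 0: no horizontal applied forces, so P_x = 0.

P_x = 0, P_y = -4158 N, Q_y = 9710 N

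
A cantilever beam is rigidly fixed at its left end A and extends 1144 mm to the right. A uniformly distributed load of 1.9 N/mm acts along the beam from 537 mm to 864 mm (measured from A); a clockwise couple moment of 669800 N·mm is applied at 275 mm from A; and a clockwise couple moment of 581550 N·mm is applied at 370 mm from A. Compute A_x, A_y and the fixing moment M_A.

A_x = 0, A_y = 621.3 N, M_A = 1687000 N·mm

Resultant of the distributed load: 1.9 × 327 = 621.3 N at 700.5 mm from A.
ΣF_x = 0: A_x = 0.
ΣF_y = 0: A_y − 1.9·327 = 0 → A_y = 621.3 N.
ΣM about A: M_A − (1.9·327)·700.5 − 669800 − 581550 = 0 → M_A = 1687000 N·mm.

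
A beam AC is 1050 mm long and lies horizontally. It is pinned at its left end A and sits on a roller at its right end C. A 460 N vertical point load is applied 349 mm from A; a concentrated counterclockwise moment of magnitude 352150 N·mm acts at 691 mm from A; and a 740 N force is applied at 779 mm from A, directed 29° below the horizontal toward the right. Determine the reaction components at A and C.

ΣM about A: C_y·1050 − 460·349 + 352150 − 740·sin29°·779 = 0 → C_y = 87863.4/1050 = 83.6794 ≈ 83.68 N.
ΣF_y = 0: A_y + 83.6794 − 460 − 740·sin29° = 0 → A_y = 735.1 N.
ΣF_x = 0: A_x + 740·cos29° = 0 → A_x = -647.2 N.

A_x = -647.2 N, A_y = 735.1 N, C_y = 83.68 N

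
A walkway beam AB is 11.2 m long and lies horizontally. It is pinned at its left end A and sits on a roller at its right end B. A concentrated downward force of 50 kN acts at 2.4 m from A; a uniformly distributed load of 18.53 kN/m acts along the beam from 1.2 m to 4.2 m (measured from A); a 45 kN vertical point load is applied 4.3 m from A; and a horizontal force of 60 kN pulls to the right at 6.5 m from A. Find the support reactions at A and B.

A_x = -60.00 kN, A_y = 109.2 kN, B_y = 41.39 kN

Resultant of the distributed load: 18.53 × 3 = 55.59 kN at 2.7 m from A.
Taking moments about A: B_y·11.2 − 50·2.4 − (18.53·3)·2.7 − 45·4.3 = 0 → B_y = 463.593/11.2 = 41.3922 ≈ 41.39 kN.
ΣF_y = 0: A_y + 41.3922 − 50 − 18.53·3 − 45 = 0 → A_y = 109.2 kN.
ΣF_x = 0: A_x + 60 = 0 → A_x = -60.00 kN.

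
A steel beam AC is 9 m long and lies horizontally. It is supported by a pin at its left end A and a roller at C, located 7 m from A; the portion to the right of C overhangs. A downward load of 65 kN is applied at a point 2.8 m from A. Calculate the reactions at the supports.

A_x = 0, A_y = 39.00 kN, C_y = 26.00 kN

Moments about A: C_y·7 − 65·2.8 = 0 → C_y = 182/7 = 26.00 kN.
ΣF_y = 0: A_y + 26 − 65 = 0 → A_y = 39.00 kN.
ΣF_x = 0: no horizontal applied forces, so A_x = 0.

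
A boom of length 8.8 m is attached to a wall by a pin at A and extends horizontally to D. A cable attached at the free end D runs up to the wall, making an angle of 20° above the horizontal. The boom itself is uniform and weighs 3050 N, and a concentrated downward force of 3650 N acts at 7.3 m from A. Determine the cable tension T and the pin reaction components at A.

T = 13310 N, A_x = 12510 N, A_y = 2147 N

ΣM about A: T·sin20°·8.8 − 3050·4.4 − 3650·7.3 = 0 → T = 40065/(8.8·0.34202) = 13311.6 ≈ 13310 N.
ΣF_x = 0: A_x − T·cos20° = 0 → A_x = 13311.6 × 0.939693 = 12510 N.
ΣF_y = 0: A_y + T·sin20° − 3050 − 3650 = 0 → A_y = 6700 − 13311.6 × 0.34202 = 2147 N.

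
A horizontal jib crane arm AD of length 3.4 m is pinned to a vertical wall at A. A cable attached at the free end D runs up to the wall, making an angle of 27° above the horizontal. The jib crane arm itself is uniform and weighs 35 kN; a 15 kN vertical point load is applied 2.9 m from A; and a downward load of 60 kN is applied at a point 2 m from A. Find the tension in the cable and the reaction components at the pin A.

T = 144.5 kN, A_x = 128.7 kN, A_y = 44.41 kN

ΣM about A: T·sin27°·3.4 − 35·1.7 − 15·2.9 − 60·2 = 0 → T = 223/(3.4·0.45399) = 144.471 ≈ 144.5 kN.
ΣF_x = 0: A_x − T·cos27° = 0 → A_x = 144.471 × 0.891007 = 128.7 kN.
ΣF_y = 0: A_y + T·sin27° − 35 − 15 − 60 = 0 → A_y = 110 − 144.471 × 0.45399 = 44.41 kN.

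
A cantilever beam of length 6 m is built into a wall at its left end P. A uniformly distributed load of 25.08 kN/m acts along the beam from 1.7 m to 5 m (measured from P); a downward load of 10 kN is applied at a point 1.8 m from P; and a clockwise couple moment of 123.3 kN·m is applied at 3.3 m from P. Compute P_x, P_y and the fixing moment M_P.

Resultant of the distributed load: 25.08 × 3.3 = 82.764 kN at 3.35 m from P.
ΣF_x = 0: P_x = 0.
ΣF_y = 0: P_y − 25.08·3.3 − 10 = 0 → P_y = 92.76 kN.
ΣM about P: M_P − (25.08·3.3)·3.35 − 10·1.8 − 123.3 = 0 → M_P = 418.6 kN·m.

P_x = 0, P_y = 92.76 kN, M_P = 418.6 kN·m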